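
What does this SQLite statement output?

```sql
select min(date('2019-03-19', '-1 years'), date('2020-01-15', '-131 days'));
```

2018-03-19

date('2019-03-19', '-1 years') → 2018-03-19.
date('2020-01-15', '-131 days') → 2019-09-06.
Earlier of the two is 2018-03-19.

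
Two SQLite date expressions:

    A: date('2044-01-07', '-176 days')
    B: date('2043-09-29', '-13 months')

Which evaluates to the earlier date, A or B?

A = 2043-07-15.
B = 2042-08-29.
B is earlier.

B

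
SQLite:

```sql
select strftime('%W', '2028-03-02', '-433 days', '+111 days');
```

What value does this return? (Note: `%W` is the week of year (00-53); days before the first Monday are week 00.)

15

First apply '-433 days', '+111 days': 2028-03-02 → 2027-04-15.
2027-04-15 is a Thursday. SQLite's %W counts Mondays since the year started; the result is 15.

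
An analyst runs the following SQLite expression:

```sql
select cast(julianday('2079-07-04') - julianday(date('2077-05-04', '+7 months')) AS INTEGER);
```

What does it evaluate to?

577

Adding +7 months to 2077-05-04 gives 2077-12-04.
27 days remain in December 2077 after the 4th (31 − 4).
Full months from January 2078 through June 2079 contribute their day counts.
Then 4 days into July 2079.
Total: 27 + 31 + 28 + 31 + 30 + 31 + 30 + 31 + 31 + 30 + 31 + 30 + 31 + 31 + 28 + 31 + 30 + 31 + 30 + 4 = 577.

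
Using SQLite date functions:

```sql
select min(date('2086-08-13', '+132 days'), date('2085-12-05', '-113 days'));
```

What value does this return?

date('2086-08-13', '+132 days') → 2086-12-23.
date('2085-12-05', '-113 days') → 2085-08-14.
Earlier of the two is 2085-08-14.

2085-08-14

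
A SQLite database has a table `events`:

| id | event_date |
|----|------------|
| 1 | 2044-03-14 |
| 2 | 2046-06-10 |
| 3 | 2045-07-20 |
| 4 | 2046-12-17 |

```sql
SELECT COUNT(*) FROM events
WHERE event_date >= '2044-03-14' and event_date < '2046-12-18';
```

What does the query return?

4

Rows in [2044-03-14, 2046-12-18): 2044-03-14, 2046-06-10, 2045-07-20, 2046-12-17 → 4 rows.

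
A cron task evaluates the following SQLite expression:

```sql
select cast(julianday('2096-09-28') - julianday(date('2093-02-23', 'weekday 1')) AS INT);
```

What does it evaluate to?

`weekday 1` advances to the next Monday; 2093-02-23 is already a Monday, so it stays at 2093-02-23.
5 days remain in February 2093 after the 23rd (28 − 23).
Full months from March 2093 through August 2096 contribute their day counts.
Then 28 days into September 2096.
Total: 5 + 31 + 30 + 31 + 30 + 31 + 31 + 30 + 31 + 30 + 31 + 31 + 28 + 31 + 30 + 31 + 30 + 31 + 31 + 30 + 31 + 30 + 31 + 31 + 28 + 31 + 30 + 31 + 30 + 31 + 31 + 30 + 31 + 30 + 31 + 31 + 29 + 31 + 30 + 31 + 30 + 31 + 31 + 28 = 1313.

1313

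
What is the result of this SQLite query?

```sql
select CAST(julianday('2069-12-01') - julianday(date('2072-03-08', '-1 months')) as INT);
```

-799

Adding -1 month to 2072-03-08 gives 2072-02-08.
30 days remain in December 2069 after the 1st (31 − 1).
Full months from January 2070 through January 2072 contribute their day counts.
Then 8 days into February 2072.
Total: 30 + 31 + 28 + 31 + 30 + 31 + 30 + 31 + 31 + 30 + 31 + 30 + 31 + 31 + 28 + 31 + 30 + 31 + 30 + 31 + 31 + 30 + 31 + 30 + 31 + 31 + 8 = 799.
The subtraction is earlier − later, so the result is −799 → -799.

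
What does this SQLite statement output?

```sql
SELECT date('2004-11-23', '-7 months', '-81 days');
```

2004-02-02

Adding -7 months to 2004-11-23 gives 2004-04-23.
Applying '-81 days' to 2004-04-23: counting 81 days back gives 2004-02-02.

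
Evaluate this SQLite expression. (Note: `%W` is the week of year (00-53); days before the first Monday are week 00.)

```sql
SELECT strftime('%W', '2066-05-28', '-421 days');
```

13

First apply '-421 days': 2066-05-28 → 2065-04-02.
2065-04-02 is a Thursday. SQLite's %W counts Mondays since the year started; the result is 13.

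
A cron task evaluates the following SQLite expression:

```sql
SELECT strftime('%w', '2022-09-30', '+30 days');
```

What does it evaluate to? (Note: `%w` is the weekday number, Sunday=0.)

First apply '+30 days': 2022-09-30 → 2022-10-30.
2022-10-30 is a Sunday; with Sunday=0 that is 0.

0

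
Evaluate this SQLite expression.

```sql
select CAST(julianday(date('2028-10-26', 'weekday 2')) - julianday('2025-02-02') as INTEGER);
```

1367

`weekday 2` advances to the next Tuesday; 2028-10-26 is a Thursday, so it moves forward to 2028-10-31.
26 days remain in February 2025 after the 2nd (28 − 2).
Full months from March 2025 through September 2028 contribute their day counts.
Then 31 days into October 2028.
Total: 26 + 31 + 30 + 31 + 30 + 31 + 31 + 30 + 31 + 30 + 31 + 31 + 28 + 31 + 30 + 31 + 30 + 31 + 31 + 30 + 31 + 30 + 31 + 31 + 28 + 31 + 30 + 31 + 30 + 31 + 31 + 30 + 31 + 30 + 31 + 31 + 29 + 31 + 30 + 31 + 30 + 31 + 31 + 30 + 31 = 1367.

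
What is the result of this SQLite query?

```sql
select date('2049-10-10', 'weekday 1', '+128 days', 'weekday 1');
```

`weekday 1` advances to the next Monday; 2049-10-10 is a Sunday, so it moves forward to 2049-10-11.
Applying '+128 days' to 2049-10-11: counting 128 days forward gives 2050-02-16.
`weekday 1` advances to the next Monday; 2050-02-16 is a Wednesday, so it moves forward to 2050-02-21.

2050-02-21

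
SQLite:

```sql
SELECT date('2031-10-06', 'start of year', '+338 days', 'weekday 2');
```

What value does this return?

2031-12-09

`start of year` rewinds 2031-10-06 to 2031-01-01.
Applying '+338 days' to 2031-01-01: counting 338 days forward gives 2031-12-05.
`weekday 2` advances to the next Tuesday; 2031-12-05 is a Friday, so it moves forward to 2031-12-09.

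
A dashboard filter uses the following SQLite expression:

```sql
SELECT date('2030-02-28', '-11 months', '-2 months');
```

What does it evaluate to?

Adding -11 months to 2030-02-28 gives 2029-03-28.
Adding -2 months to 2029-03-28 gives 2029-01-28.

2029-01-28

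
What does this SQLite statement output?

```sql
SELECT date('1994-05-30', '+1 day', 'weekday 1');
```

1994-06-06

Advancing 1 more day within May lands on 1994-05-31.
`weekday 1` advances to the next Monday; 1994-05-31 is a Tuesday, so it moves forward to 1994-06-06.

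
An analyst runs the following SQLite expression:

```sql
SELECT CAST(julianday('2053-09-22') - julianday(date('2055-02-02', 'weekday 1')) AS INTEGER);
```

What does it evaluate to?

-504

`weekday 1` advances to the next Monday; 2055-02-02 is a Tuesday, so it moves forward to 2055-02-08.
8 days remain in September 2053 after the 22nd (30 − 22).
Full months from October 2053 through January 2055 contribute their day counts.
Then 8 days into February 2055.
Total: 8 + 31 + 30 + 31 + 31 + 28 + 31 + 30 + 31 + 30 + 31 + 31 + 30 + 31 + 30 + 31 + 31 + 8 = 504.
The subtraction is earlier − later, so the result is −504 → -504.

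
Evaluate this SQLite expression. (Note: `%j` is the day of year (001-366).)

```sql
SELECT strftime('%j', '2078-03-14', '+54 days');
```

127

First apply '+54 days': 2078-03-14 → 2078-05-07.
Day-of-year for 2078-05-07: days since 2078-01-01 inclusive = 127, zero-padded to 127.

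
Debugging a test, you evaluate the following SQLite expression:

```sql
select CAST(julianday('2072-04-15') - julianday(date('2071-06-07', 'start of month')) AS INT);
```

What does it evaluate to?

319

`start of month` rewinds 2071-06-07 to 2071-06-01.
29 days remain in June 2071 after the 1st (30 − 1).
Full months from July 2071 through March 2072 contribute their day counts.
Then 15 days into April 2072.
Total: 29 + 31 + 31 + 30 + 31 + 30 + 31 + 31 + 29 + 31 + 15 = 319.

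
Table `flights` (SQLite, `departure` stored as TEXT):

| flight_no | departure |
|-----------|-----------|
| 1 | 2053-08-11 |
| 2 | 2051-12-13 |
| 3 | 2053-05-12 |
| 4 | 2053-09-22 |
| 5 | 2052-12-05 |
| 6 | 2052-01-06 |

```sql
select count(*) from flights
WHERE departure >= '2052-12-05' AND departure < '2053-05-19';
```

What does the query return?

Rows in [2052-12-05, 2053-05-19): 2053-05-12, 2052-12-05 → 2 rows.

2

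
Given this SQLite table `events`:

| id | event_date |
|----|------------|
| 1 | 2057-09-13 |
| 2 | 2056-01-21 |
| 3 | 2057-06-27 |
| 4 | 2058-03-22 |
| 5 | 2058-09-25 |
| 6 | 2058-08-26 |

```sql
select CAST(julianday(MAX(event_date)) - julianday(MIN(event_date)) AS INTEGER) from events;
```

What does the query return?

MIN = 2056-01-21, MAX = 2058-09-25.
10 days remain in January 2056 after the 21st (31 − 21).
Full months from February 2056 through August 2058 contribute their day counts.
Then 25 days into September 2058.
Total: 10 + 29 + 31 + 30 + 31 + 30 + 31 + 31 + 30 + 31 + 30 + 31 + 31 + 28 + 31 + 30 + 31 + 30 + 31 + 31 + 30 + 31 + 30 + 31 + 31 + 28 + 31 + 30 + 31 + 30 + 31 + 31 + 25 = 978.

978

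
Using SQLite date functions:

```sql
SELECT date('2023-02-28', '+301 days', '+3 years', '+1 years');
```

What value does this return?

2027-12-26

Applying '+301 days' to 2023-02-28: counting 301 days forward gives 2023-12-26.
Adding +3 years to 2023-12-26 gives 2026-12-26.
Adding +1 year to 2026-12-26 gives 2027-12-26.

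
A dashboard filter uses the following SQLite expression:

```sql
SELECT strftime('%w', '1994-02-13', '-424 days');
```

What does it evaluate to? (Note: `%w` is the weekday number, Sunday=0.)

3

First apply '-424 days': 1994-02-13 → 1992-12-16.
1992-12-16 is a Wednesday; with Sunday=0 that is 3.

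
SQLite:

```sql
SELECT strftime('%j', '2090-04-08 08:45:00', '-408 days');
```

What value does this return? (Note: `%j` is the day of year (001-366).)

First apply '-408 days': 2090-04-08 08:45:00 → 2089-02-24 08:45:00.
Day-of-year for 2089-02-24: days since 2089-01-01 inclusive = 55, zero-padded to 055.

055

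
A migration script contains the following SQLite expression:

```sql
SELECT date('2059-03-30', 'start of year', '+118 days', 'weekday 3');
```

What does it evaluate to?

2059-04-30

`start of year` rewinds 2059-03-30 to 2059-01-01.
Applying '+118 days' to 2059-01-01: counting 118 days forward gives 2059-04-29.
`weekday 3` advances to the next Wednesday; 2059-04-29 is a Tuesday, so it moves forward to 2059-04-30.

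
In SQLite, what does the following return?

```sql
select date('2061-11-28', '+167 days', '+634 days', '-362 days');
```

2063-02-10

Applying '+167 days' to 2061-11-28: counting 167 days forward gives 2062-05-14.
Applying '+634 days' to 2062-05-14: counting 634 days forward gives 2064-02-07.
Applying '-362 days' to 2064-02-07: counting 362 days back gives 2063-02-10.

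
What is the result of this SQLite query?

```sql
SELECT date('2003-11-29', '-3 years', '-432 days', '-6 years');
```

1993-09-24

Adding -3 years to 2003-11-29 gives 2000-11-29.
Applying '-432 days' to 2000-11-29: counting 432 days back gives 1999-09-24.
Adding -6 years to 1999-09-24 gives 1993-09-24.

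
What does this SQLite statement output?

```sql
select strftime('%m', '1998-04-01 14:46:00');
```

04

`%m` extracts the 2-digit month (01-12): 04.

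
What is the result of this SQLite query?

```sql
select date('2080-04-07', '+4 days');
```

Advancing 4 more days within April lands on 2080-04-11.

2080-04-11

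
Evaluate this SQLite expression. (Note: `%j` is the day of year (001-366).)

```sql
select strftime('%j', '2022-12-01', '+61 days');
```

031

First apply '+61 days': 2022-12-01 → 2023-01-31.
Day-of-year for 2023-01-31: days since 2023-01-01 inclusive = 31, zero-padded to 031.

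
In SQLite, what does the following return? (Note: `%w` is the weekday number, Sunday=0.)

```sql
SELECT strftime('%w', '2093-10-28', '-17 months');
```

3

First apply '-17 months': 2093-10-28 → 2092-05-28.
2092-05-28 is a Wednesday; with Sunday=0 that is 3.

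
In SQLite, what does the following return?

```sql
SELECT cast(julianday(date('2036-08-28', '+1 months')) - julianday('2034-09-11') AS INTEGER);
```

Adding +1 month to 2036-08-28 gives 2036-09-28.
19 days remain in September 2034 after the 11th (30 − 11).
Full months from October 2034 through August 2036 contribute their day counts.
Then 28 days into September 2036.
Total: 19 + 31 + 30 + 31 + 31 + 28 + 31 + 30 + 31 + 30 + 31 + 31 + 30 + 31 + 30 + 31 + 31 + 29 + 31 + 30 + 31 + 30 + 31 + 31 + 28 = 748.

748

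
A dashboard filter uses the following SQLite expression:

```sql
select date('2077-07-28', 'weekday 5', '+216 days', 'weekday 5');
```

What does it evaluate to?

2078-03-04

`weekday 5` advances to the next Friday; 2077-07-28 is a Wednesday, so it moves forward to 2077-07-30.
Applying '+216 days' to 2077-07-30: counting 216 days forward gives 2078-03-03.
`weekday 5` advances to the next Friday; 2078-03-03 is a Thursday, so it moves forward to 2078-03-04.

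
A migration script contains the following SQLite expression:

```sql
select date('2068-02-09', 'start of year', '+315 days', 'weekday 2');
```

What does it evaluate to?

`start of year` rewinds 2068-02-09 to 2068-01-01.
Applying '+315 days' to 2068-01-01: counting 315 days forward gives 2068-11-11.
`weekday 2` advances to the next Tuesday; 2068-11-11 is a Sunday, so it moves forward to 2068-11-13.

2068-11-13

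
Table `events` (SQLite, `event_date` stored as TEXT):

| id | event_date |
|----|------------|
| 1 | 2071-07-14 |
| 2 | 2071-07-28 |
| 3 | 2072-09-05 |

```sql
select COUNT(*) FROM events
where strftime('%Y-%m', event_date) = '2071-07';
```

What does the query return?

Rows with year-month 2071-07: 2071-07-14, 2071-07-28 → 2.

2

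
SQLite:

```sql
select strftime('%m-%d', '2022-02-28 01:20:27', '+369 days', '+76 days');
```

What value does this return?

05-19

First apply '+369 days', '+76 days': 2022-02-28 01:20:27 → 2023-05-19 01:20:27.
`%m-%d` extracts the month-day: 05-19.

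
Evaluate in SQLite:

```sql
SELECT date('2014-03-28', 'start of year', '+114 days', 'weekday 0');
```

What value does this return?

`start of year` rewinds 2014-03-28 to 2014-01-01.
Applying '+114 days' to 2014-01-01: counting 114 days forward gives 2014-04-25.
`weekday 0` advances to the next Sunday; 2014-04-25 is a Friday, so it moves forward to 2014-04-27.

2014-04-27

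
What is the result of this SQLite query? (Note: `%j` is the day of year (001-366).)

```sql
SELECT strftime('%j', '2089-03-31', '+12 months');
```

090

First apply '+12 months': 2089-03-31 → 2090-03-31.
Day-of-year for 2090-03-31: days since 2090-01-01 inclusive = 90, zero-padded to 090.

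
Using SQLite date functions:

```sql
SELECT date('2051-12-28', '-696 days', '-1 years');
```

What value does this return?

2049-01-31

Applying '-696 days' to 2051-12-28: counting 696 days back gives 2050-01-31.
Adding -1 year to 2050-01-31 gives 2049-01-31.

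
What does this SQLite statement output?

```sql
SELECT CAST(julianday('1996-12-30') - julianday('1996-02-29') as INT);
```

305

0 days remain in February 1996 after the 29th (29 − 29).
Full months from March 1996 through November 1996 contribute their day counts.
Then 30 days into December 1996.
Total: 0 + 31 + 30 + 31 + 30 + 31 + 31 + 30 + 31 + 30 + 30 = 305.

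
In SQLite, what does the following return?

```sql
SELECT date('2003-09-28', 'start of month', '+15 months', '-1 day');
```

2004-11-30

`start of month` rewinds 2003-09-28 to 2003-09-01.
Adding +15 months to 2003-09-01 gives 2004-12-01.
Going back 1 day from 2004-12-01 reaches 2004-11-30 (last day of November, 30 days).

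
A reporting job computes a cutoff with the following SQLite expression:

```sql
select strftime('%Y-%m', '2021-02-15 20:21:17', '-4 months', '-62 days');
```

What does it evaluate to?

2020-08

First apply '-4 months', '-62 days': 2021-02-15 20:21:17 → 2020-08-14 20:21:17.
`%Y-%m` extracts the year-month: 2020-08.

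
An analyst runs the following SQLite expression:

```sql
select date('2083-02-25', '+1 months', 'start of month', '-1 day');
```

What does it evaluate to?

2083-02-28

Adding +1 month to 2083-02-25 gives 2083-03-25.
`start of month` rewinds 2083-03-25 to 2083-03-01.
Going back 1 day from 2083-03-01 reaches 2083-02-28 (last day of February, 28 days).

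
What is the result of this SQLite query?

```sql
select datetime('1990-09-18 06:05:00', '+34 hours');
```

+34 hours from 1990-09-18 06:05:00 is 1990-09-19 16:05:00 (crosses midnight).

1990-09-19 16:05:00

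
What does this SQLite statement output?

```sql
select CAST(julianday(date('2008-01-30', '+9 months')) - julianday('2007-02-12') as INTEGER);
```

626

Adding +9 months to 2008-01-30 gives 2008-10-30.
16 days remain in February 2007 after the 12th (28 − 12).
Full months from March 2007 through September 2008 contribute their day counts.
Then 30 days into October 2008.
Total: 16 + 31 + 30 + 31 + 30 + 31 + 31 + 30 + 31 + 30 + 31 + 31 + 29 + 31 + 30 + 31 + 30 + 31 + 31 + 30 + 30 = 626.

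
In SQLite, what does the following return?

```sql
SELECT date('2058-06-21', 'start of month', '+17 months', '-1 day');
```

`start of month` rewinds 2058-06-21 to 2058-06-01.
Adding +17 months to 2058-06-01 gives 2059-11-01.
Going back 1 day from 2059-11-01 reaches 2059-10-31 (last day of October, 31 days).

2059-10-31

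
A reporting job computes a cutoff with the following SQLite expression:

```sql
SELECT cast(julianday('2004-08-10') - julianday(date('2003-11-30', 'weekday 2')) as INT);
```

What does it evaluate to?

`weekday 2` advances to the next Tuesday; 2003-11-30 is a Sunday, so it moves forward to 2003-12-02.
29 days remain in December 2003 after the 2nd (31 − 2).
Full months from January 2004 through July 2004 contribute their day counts.
Then 10 days into August 2004.
Total: 29 + 31 + 29 + 31 + 30 + 31 + 30 + 31 + 10 = 252.

252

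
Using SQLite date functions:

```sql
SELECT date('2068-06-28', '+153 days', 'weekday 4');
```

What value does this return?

Applying '+153 days' to 2068-06-28: counting 153 days forward gives 2068-11-28.
`weekday 4` advances to the next Thursday; 2068-11-28 is a Wednesday, so it moves forward to 2068-11-29.

2068-11-29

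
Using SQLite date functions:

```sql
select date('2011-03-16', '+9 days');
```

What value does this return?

Advancing 9 more days within March lands on 2011-03-25.

2011-03-25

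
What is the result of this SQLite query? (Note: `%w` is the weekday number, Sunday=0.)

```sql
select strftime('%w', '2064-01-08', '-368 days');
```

5

First apply '-368 days': 2064-01-08 → 2063-01-05.
2063-01-05 is a Friday; with Sunday=0 that is 5.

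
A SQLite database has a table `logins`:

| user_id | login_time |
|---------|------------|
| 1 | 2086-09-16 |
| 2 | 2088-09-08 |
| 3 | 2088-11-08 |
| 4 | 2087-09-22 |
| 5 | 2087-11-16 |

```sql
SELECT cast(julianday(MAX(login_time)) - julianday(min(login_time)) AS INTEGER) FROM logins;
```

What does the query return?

MIN = 2086-09-16, MAX = 2088-11-08.
14 days remain in September 2086 after the 16th (30 − 16).
Full months from October 2086 through October 2088 contribute their day counts.
Then 8 days into November 2088.
Total: 14 + 31 + 30 + 31 + 31 + 28 + 31 + 30 + 31 + 30 + 31 + 31 + 30 + 31 + 30 + 31 + 31 + 29 + 31 + 30 + 31 + 30 + 31 + 31 + 30 + 31 + 8 = 784.

784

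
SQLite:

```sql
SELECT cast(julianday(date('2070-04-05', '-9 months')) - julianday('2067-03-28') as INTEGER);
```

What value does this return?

Adding -9 months to 2070-04-05 gives 2069-07-05.
3 days remain in March 2067 after the 28th (31 − 28).
Full months from April 2067 through June 2069 contribute their day counts.
Then 5 days into July 2069.
Total: 3 + 30 + 31 + 30 + 31 + 31 + 30 + 31 + 30 + 31 + 31 + 29 + 31 + 30 + 31 + 30 + 31 + 31 + 30 + 31 + 30 + 31 + 31 + 28 + 31 + 30 + 31 + 30 + 5 = 830.

830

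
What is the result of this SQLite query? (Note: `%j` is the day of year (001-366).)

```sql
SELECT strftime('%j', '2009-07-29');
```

Day-of-year for 2009-07-29: days since 2009-01-01 inclusive = 210, zero-padded to 210.

210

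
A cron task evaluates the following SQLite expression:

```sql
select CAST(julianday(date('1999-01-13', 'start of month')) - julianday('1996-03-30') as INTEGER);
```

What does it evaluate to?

`start of month` rewinds 1999-01-13 to 1999-01-01.
1 day remains in March 1996 after the 30th (31 − 30).
Full months from April 1996 through December 1998 contribute their day counts.
Then 1 day into January 1999.
Total: 1 + 30 + 31 + 30 + 31 + 31 + 30 + 31 + 30 + 31 + 31 + 28 + 31 + 30 + 31 + 30 + 31 + 31 + 30 + 31 + 30 + 31 + 31 + 28 + 31 + 30 + 31 + 30 + 31 + 31 + 30 + 31 + 30 + 31 + 1 = 1007.

1007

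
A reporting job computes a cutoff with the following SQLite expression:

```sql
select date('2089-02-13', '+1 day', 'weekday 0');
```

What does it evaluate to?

2089-02-20

Advancing 1 more day within February lands on 2089-02-14.
`weekday 0` advances to the next Sunday; 2089-02-14 is a Monday, so it moves forward to 2089-02-20.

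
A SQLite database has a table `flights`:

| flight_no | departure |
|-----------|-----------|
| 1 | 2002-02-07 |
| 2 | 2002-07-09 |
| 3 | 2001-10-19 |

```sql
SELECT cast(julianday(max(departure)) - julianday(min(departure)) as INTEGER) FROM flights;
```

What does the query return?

MIN = 2001-10-19, MAX = 2002-07-09.
12 days remain in October 2001 after the 19th (31 − 19).
Full months from November 2001 through June 2002 contribute their day counts.
Then 9 days into July 2002.
Total: 12 + 30 + 31 + 31 + 28 + 31 + 30 + 31 + 30 + 9 = 263.

263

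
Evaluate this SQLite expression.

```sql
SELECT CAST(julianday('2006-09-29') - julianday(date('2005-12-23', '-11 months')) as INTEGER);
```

Adding -11 months to 2005-12-23 gives 2005-01-23.
8 days remain in January 2005 after the 23rd (31 − 23).
Full months from February 2005 through August 2006 contribute their day counts.
Then 29 days into September 2006.
Total: 8 + 28 + 31 + 30 + 31 + 30 + 31 + 31 + 30 + 31 + 30 + 31 + 31 + 28 + 31 + 30 + 31 + 30 + 31 + 31 + 29 = 614.

614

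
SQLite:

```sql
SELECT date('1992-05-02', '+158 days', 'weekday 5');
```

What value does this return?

1992-10-09

Applying '+158 days' to 1992-05-02: counting 158 days forward gives 1992-10-07.
`weekday 5` advances to the next Friday; 1992-10-07 is a Wednesday, so it moves forward to 1992-10-09.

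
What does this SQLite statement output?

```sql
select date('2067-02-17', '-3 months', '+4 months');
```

2067-03-17

Adding -3 months to 2067-02-17 gives 2066-11-17.
Adding +4 months to 2066-11-17 gives 2067-03-17.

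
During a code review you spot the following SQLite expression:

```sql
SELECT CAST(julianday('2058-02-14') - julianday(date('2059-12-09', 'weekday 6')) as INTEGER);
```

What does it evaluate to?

-667

`weekday 6` advances to the next Saturday; 2059-12-09 is a Tuesday, so it moves forward to 2059-12-13.
14 days remain in February 2058 after the 14th (28 − 14).
Full months from March 2058 through November 2059 contribute their day counts.
Then 13 days into December 2059.
Total: 14 + 31 + 30 + 31 + 30 + 31 + 31 + 30 + 31 + 30 + 31 + 31 + 28 + 31 + 30 + 31 + 30 + 31 + 31 + 30 + 31 + 30 + 13 = 667.
The subtraction is earlier − later, so the result is −667 → -667.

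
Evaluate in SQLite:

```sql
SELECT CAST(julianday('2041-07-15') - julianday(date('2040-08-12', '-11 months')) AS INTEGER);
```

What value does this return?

672

Adding -11 months to 2040-08-12 gives 2039-09-12.
18 days remain in September 2039 after the 12th (30 − 12).
Full months from October 2039 through June 2041 contribute their day counts.
Then 15 days into July 2041.
Total: 18 + 31 + 30 + 31 + 31 + 29 + 31 + 30 + 31 + 30 + 31 + 31 + 30 + 31 + 30 + 31 + 31 + 28 + 31 + 30 + 31 + 30 + 15 = 672.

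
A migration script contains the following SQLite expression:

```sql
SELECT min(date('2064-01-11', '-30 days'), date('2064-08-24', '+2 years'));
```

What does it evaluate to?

2063-12-12

date('2064-01-11', '-30 days') → 2063-12-12.
date('2064-08-24', '+2 years') → 2066-08-24.
Earlier of the two is 2063-12-12.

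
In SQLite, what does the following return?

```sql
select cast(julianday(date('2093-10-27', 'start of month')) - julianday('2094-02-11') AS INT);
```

`start of month` rewinds 2093-10-27 to 2093-10-01.
30 days remain in October 2093 after the 1st (31 − 1).
November 2093: 30 days.
December 2093: 31 days.
January 2094: 31 days.
Then 11 days into February 2094.
Total: 30 + 30 + 31 + 31 + 11 = 133.
The subtraction is earlier − later, so the result is −133 → -133.

-133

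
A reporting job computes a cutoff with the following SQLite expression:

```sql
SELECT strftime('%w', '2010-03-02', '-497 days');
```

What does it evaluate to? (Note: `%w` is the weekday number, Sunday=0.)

2

First apply '-497 days': 2010-03-02 → 2008-10-21.
2008-10-21 is a Tuesday; with Sunday=0 that is 2.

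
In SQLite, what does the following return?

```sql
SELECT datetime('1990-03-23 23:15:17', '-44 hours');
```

-44 hours from 1990-03-23 23:15:17 is 1990-03-22 03:15:17 (crosses midnight).

1990-03-22 03:15:17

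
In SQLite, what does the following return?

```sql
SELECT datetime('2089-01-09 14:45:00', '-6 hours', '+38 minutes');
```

2089-01-09 09:23:00

-6 hours from 2089-01-09 14:45:00 is 2089-01-09 08:45:00.
+38 minutes from 2089-01-09 08:45:00 is 2089-01-09 09:23:00.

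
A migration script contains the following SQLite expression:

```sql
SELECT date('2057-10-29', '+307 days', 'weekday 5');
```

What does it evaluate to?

2058-09-06

Applying '+307 days' to 2057-10-29: counting 307 days forward gives 2058-09-01.
`weekday 5` advances to the next Friday; 2058-09-01 is a Sunday, so it moves forward to 2058-09-06.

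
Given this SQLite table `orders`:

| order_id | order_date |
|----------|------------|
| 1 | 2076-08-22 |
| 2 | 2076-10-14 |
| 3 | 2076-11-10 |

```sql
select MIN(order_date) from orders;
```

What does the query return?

2076-08-22

MIN over {2076-08-22, 2076-10-14, 2076-11-10}.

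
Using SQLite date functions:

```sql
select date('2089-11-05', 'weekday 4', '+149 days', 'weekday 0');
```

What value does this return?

2090-04-09

`weekday 4` advances to the next Thursday; 2089-11-05 is a Saturday, so it moves forward to 2089-11-10.
Applying '+149 days' to 2089-11-10: counting 149 days forward gives 2090-04-08.
`weekday 0` advances to the next Sunday; 2090-04-08 is a Saturday, so it moves forward to 2090-04-09.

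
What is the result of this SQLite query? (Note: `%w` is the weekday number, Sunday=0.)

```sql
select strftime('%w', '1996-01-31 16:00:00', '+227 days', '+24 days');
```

First apply '+227 days', '+24 days': 1996-01-31 16:00:00 → 1996-10-08 16:00:00.
1996-10-08 is a Tuesday; with Sunday=0 that is 2.

2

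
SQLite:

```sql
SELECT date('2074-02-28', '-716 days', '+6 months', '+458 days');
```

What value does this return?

Applying '-716 days' to 2074-02-28: counting 716 days back gives 2072-03-14.
Adding +6 months to 2072-03-14 gives 2072-09-14.
Applying '+458 days' to 2072-09-14: counting 458 days forward gives 2073-12-16.

2073-12-16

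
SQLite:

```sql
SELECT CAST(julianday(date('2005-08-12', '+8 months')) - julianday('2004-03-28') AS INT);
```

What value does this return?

Adding +8 months to 2005-08-12 gives 2006-04-12.
3 days remain in March 2004 after the 28th (31 − 28).
Full months from April 2004 through March 2006 contribute their day counts.
Then 12 days into April 2006.
Total: 3 + 30 + 31 + 30 + 31 + 31 + 30 + 31 + 30 + 31 + 31 + 28 + 31 + 30 + 31 + 30 + 31 + 31 + 30 + 31 + 30 + 31 + 31 + 28 + 31 + 12 = 745.

745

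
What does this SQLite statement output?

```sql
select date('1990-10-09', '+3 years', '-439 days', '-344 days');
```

Adding +3 years to 1990-10-09 gives 1993-10-09.
Applying '-439 days' to 1993-10-09: counting 439 days back gives 1992-07-27.
Applying '-344 days' to 1992-07-27: counting 344 days back gives 1991-08-18.

1991-08-18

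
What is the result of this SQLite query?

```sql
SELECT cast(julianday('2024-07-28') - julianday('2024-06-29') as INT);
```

1 day remains in June 2024 after the 29th (30 − 29).
Then 28 days into July 2024.
Total: 1 + 28 = 29.

29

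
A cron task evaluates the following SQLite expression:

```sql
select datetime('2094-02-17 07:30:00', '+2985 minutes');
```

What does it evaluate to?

2985 minutes = 49h 45m; +2985 minutes from 2094-02-17 07:30:00 is 2094-02-19 09:15:00 (crosses midnight).

2094-02-19 09:15:00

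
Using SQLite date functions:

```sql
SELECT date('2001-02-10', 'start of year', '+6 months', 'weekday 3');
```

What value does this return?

2001-07-04

`start of year` rewinds 2001-02-10 to 2001-01-01.
Adding +6 months to 2001-01-01 gives 2001-07-01.
`weekday 3` advances to the next Wednesday; 2001-07-01 is a Sunday, so it moves forward to 2001-07-04.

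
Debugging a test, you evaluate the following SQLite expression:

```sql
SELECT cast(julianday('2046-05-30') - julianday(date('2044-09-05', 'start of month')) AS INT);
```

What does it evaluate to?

636

`start of month` rewinds 2044-09-05 to 2044-09-01.
29 days remain in September 2044 after the 1st (30 − 1).
Full months from October 2044 through April 2046 contribute their day counts.
Then 30 days into May 2046.
Total: 29 + 31 + 30 + 31 + 31 + 28 + 31 + 30 + 31 + 30 + 31 + 31 + 30 + 31 + 30 + 31 + 31 + 28 + 31 + 30 + 30 = 636.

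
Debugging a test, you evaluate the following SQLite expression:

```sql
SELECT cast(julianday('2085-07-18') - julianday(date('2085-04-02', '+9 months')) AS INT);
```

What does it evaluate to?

Adding +9 months to 2085-04-02 gives 2086-01-02.
13 days remain in July 2085 after the 18th (31 − 18).
August 2085: 31 days.
September 2085: 30 days.
October 2085: 31 days.
November 2085: 30 days.
December 2085: 31 days.
Then 2 days into January 2086.
Total: 13 + 31 + 30 + 31 + 30 + 31 + 2 = 168.
The subtraction is earlier − later, so the result is −168 → -168.

-168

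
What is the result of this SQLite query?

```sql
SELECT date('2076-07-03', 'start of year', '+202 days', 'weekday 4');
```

`start of year` rewinds 2076-07-03 to 2076-01-01.
Applying '+202 days' to 2076-01-01: counting 202 days forward gives 2076-07-21.
`weekday 4` advances to the next Thursday; 2076-07-21 is a Tuesday, so it moves forward to 2076-07-23.

2076-07-23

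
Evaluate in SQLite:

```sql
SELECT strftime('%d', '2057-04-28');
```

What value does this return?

`%d` extracts the 2-digit day of month: 28.

28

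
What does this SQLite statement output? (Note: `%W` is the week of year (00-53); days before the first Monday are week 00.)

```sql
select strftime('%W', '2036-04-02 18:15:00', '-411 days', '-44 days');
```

First apply '-411 days', '-44 days': 2036-04-02 18:15:00 → 2035-01-03 18:15:00.
2035-01-03 is a Wednesday. SQLite's %W counts Mondays since the year started; the result is 01.

01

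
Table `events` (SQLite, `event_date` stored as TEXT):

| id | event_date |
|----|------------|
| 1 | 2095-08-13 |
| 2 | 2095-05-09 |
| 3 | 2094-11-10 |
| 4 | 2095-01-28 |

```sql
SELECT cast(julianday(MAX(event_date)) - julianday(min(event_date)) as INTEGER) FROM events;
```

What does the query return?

MIN = 2094-11-10, MAX = 2095-08-13.
20 days remain in November 2094 after the 10th (30 − 10).
Full months from December 2094 through July 2095 contribute their day counts.
Then 13 days into August 2095.
Total: 20 + 31 + 31 + 28 + 31 + 30 + 31 + 30 + 31 + 13 = 276.

276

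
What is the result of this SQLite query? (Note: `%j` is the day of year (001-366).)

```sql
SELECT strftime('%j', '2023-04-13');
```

Day-of-year for 2023-04-13: days since 2023-01-01 inclusive = 103, zero-padded to 103.

103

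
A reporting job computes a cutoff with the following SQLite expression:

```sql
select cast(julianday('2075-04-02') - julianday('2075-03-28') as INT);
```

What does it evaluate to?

5

3 days remain in March 2075 after the 28th (31 − 28).
Then 2 days into April 2075.
Total: 3 + 2 = 5.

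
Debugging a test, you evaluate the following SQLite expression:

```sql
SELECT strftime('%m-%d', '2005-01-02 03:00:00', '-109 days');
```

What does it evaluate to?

First apply '-109 days': 2005-01-02 03:00:00 → 2004-09-15 03:00:00.
`%m-%d` extracts the month-day: 09-15.

09-15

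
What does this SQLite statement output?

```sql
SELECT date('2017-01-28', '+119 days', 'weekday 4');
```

Applying '+119 days' to 2017-01-28: counting 119 days forward gives 2017-05-27.
`weekday 4` advances to the next Thursday; 2017-05-27 is a Saturday, so it moves forward to 2017-06-01.

2017-06-01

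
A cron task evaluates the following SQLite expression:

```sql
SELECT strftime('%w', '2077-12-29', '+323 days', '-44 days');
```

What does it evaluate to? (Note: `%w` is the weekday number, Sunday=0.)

2

First apply '+323 days', '-44 days': 2077-12-29 → 2078-10-04.
2078-10-04 is a Tuesday; with Sunday=0 that is 2.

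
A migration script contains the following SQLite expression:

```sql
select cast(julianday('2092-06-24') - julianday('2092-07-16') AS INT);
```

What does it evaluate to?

6 days remain in June 2092 after the 24th (30 − 24).
Then 16 days into July 2092.
Total: 6 + 16 = 22.
The subtraction is earlier − later, so the result is −22 → -22.

-22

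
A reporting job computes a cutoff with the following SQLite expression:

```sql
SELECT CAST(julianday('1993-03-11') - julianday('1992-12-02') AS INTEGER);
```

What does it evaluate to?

99

29 days remain in December 1992 after the 2nd (31 − 2).
January 1993: 31 days.
February 1993: 28 days.
Then 11 days into March 1993.
Total: 29 + 31 + 28 + 11 = 99.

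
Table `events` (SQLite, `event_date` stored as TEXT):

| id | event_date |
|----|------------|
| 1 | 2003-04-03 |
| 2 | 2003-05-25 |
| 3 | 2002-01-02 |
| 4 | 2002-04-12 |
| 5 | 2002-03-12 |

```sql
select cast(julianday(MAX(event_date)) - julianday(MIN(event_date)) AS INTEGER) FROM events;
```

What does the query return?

MIN = 2002-01-02, MAX = 2003-05-25.
29 days remain in January 2002 after the 2nd (31 − 2).
Full months from February 2002 through April 2003 contribute their day counts.
Then 25 days into May 2003.
Total: 29 + 28 + 31 + 30 + 31 + 30 + 31 + 31 + 30 + 31 + 30 + 31 + 31 + 28 + 31 + 30 + 25 = 508.

508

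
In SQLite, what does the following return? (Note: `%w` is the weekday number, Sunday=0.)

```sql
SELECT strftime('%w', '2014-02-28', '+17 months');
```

2

First apply '+17 months': 2014-02-28 → 2015-07-28.
2015-07-28 is a Tuesday; with Sunday=0 that is 2.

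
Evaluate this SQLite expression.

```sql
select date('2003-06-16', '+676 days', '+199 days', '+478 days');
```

2007-02-28

Applying '+676 days' to 2003-06-16: counting 676 days forward gives 2005-04-22.
Applying '+199 days' to 2005-04-22: counting 199 days forward gives 2005-11-07.
Applying '+478 days' to 2005-11-07: counting 478 days forward gives 2007-02-28.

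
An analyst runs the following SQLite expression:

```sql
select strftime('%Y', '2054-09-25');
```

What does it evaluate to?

2054

`%Y` extracts the 4-digit year: 2054.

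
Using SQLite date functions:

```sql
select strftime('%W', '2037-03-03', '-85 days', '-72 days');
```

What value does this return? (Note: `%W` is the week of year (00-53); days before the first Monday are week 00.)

38

First apply '-85 days', '-72 days': 2037-03-03 → 2036-09-27.
2036-09-27 is a Saturday. SQLite's %W counts Mondays since the year started; the result is 38.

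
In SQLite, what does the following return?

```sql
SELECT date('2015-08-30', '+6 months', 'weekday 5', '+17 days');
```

2016-03-21

Adding +6 months to 2015-08-30 targets 2016-02-30. February 2016 has only 29 days, so SQLite normalizes the 1-day overflow forward to 2016-03-01.
`weekday 5` advances to the next Friday; 2016-03-01 is a Tuesday, so it moves forward to 2016-03-04.
Advancing 17 more days within March lands on 2016-03-21.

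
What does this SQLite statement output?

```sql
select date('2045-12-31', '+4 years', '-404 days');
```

2048-11-22

Adding +4 years to 2045-12-31 gives 2049-12-31.
Applying '-404 days' to 2049-12-31: counting 404 days back gives 2048-11-22.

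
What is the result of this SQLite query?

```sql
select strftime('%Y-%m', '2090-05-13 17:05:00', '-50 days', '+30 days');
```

First apply '-50 days', '+30 days': 2090-05-13 17:05:00 → 2090-04-23 17:05:00.
`%Y-%m` extracts the year-month: 2090-04.

2090-04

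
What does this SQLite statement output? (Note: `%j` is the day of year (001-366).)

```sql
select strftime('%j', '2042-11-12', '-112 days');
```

First apply '-112 days': 2042-11-12 → 2042-07-23.
Day-of-year for 2042-07-23: days since 2042-01-01 inclusive = 204, zero-padded to 204.

204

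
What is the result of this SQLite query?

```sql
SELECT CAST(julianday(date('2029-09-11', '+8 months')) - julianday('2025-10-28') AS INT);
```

Adding +8 months to 2029-09-11 gives 2030-05-11.
3 days remain in October 2025 after the 28th (31 − 28).
Full months from November 2025 through April 2030 contribute their day counts.
Then 11 days into May 2030.
Total: 3 + 30 + 31 + 31 + 28 + 31 + 30 + 31 + 30 + 31 + 31 + 30 + 31 + 30 + 31 + 31 + 28 + 31 + 30 + 31 + 30 + 31 + 31 + 30 + 31 + 30 + 31 + 31 + 29 + 31 + 30 + 31 + 30 + 31 + 31 + 30 + 31 + 30 + 31 + 31 + 28 + 31 + 30 + 31 + 30 + 31 + 31 + 30 + 31 + 30 + 31 + 31 + 28 + 31 + 30 + 11 = 1656.

1656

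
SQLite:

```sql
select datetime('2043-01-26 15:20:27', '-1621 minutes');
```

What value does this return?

2043-01-25 12:19:27

1621 minutes = 27h 1m; -1621 minutes from 2043-01-26 15:20:27 is 2043-01-25 12:19:27 (crosses midnight).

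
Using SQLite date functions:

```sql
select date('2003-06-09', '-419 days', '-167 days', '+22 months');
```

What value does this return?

2003-08-31

Applying '-419 days' to 2003-06-09: counting 419 days back gives 2002-04-16.
Applying '-167 days' to 2002-04-16: counting 167 days back gives 2001-10-31.
Adding +22 months to 2001-10-31 gives 2003-08-31.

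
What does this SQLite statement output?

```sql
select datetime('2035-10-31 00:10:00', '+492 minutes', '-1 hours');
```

492 minutes = 8h 12m; +492 minutes from 2035-10-31 00:10:00 is 2035-10-31 08:22:00.
-1 hours from 2035-10-31 08:22:00 is 2035-10-31 07:22:00.

2035-10-31 07:22:00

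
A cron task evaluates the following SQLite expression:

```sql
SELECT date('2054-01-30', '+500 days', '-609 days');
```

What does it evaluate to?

2053-10-13

Applying '+500 days' to 2054-01-30: counting 500 days forward gives 2055-06-14.
Applying '-609 days' to 2055-06-14: counting 609 days back gives 2053-10-13.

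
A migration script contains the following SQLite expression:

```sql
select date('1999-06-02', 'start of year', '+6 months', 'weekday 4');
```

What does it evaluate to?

1999-07-01

`start of year` rewinds 1999-06-02 to 1999-01-01.
Adding +6 months to 1999-01-01 gives 1999-07-01.
`weekday 4` advances to the next Thursday; 1999-07-01 is already a Thursday, so it stays at 1999-07-01.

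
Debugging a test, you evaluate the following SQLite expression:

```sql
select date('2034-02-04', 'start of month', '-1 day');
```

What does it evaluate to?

2034-01-31

`start of month` rewinds 2034-02-04 to 2034-02-01.
Going back 1 day from 2034-02-01 reaches 2034-01-31 (last day of January, 31 days).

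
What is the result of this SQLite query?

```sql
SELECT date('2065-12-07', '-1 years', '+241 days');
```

Adding -1 year to 2065-12-07 gives 2064-12-07.
Applying '+241 days' to 2064-12-07: counting 241 days forward gives 2065-08-05.

2065-08-05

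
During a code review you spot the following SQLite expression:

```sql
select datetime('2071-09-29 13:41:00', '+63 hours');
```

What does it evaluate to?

+63 hours from 2071-09-29 13:41:00 is 2071-10-02 04:41:00 (crosses midnight).

2071-10-02 04:41:00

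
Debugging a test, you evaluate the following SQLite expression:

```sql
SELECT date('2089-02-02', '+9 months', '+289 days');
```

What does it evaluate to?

Adding +9 months to 2089-02-02 gives 2089-11-02.
Applying '+289 days' to 2089-11-02: counting 289 days forward gives 2090-08-18.

2090-08-18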